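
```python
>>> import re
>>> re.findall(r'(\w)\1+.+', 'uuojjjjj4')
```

`\1` has to match the exact text group 1 already captured.
Scanning left to right: at [0:9] match 'uuojjjjj4', group 1 = 'u'.
One capturing group, so `findall` returns just the captured substring from the one match — 1 in all.

['u']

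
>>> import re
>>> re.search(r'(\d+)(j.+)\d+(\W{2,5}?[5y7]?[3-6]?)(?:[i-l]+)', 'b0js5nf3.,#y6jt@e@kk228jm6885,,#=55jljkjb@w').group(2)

The pattern matches one or more of a digit (captured); then a literal 'j', then one or more of any character (captured); then one or more of a digit; then 2 to 5 of a non-word character (lazy), then optionally one of [5y7], then optionally a character in [3-6] (captured); then one or more of a character in [i-l] (non-capturing group).
`re.search` scans for the first position where the pattern succeeds.
The match spans [1:40] → '0js5nf3.,#y6jt@e@kk228jm6885,,#=55jljkj'.
Captured: group 1 = '0', group 2 = 'js5nf3.,#y6jt@e@kk228jm688', group 3 = ',,#=55'.

'js5nf3.,#y6jt@e@kk228jm688'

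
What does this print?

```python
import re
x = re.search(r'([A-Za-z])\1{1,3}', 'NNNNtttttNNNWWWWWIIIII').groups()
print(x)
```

('N',)

The backreference `\1` re-matches whatever the first group consumed, character for character.
Unlike `match`, `search` isn't anchored — it looks for the pattern anywhere in the string.
The match spans [0:4] → 'NNNN'.
Captured: group 1 = 'N'.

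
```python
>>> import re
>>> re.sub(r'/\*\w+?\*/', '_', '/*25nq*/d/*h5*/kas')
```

'_d_kas'

`sub` substitutes '_' at each match site.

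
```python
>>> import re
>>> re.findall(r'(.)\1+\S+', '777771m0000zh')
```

After group 1 captures some text, `\1` only succeeds where that same text appears again.
Scanning left to right: at [0:13] match '777771m0000zh', group 1 = '7'.
`findall` collects group 1 from the one match (1 total).

['7']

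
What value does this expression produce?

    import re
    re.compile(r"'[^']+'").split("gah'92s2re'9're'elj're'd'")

['gah', '9', 'elj', "d'"]

Matches to split on: at [3:11] → "'92s2re'"; at [12:16] → "'re'"; at [19:23] → "'re'".
The string is cut at each match, leaving 4 pieces.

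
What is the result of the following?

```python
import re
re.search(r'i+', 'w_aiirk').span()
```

(3, 5)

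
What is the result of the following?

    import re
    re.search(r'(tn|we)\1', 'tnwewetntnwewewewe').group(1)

The match spans [2:6] → 'wewe'.
Captured: group 1 = 'we'.

'we'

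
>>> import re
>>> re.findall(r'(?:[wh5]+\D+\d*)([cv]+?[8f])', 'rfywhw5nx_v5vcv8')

Pattern: one or more of one of [wh5], then one or more of a non-digit, then zero or more of a digit (non-capturing group); then one or more of one of [cv] (lazy), then one of [8f] (captured).
One capturing group, so `findall` returns just the captured substring from the one match — 1 in all.

['vcv8']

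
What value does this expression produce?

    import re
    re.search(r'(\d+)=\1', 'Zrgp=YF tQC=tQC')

None

The backreference `\1` re-matches whatever the first group consumed, character for character.
`re.search` tries every starting position until one works.
Here no position works, so the call returns None.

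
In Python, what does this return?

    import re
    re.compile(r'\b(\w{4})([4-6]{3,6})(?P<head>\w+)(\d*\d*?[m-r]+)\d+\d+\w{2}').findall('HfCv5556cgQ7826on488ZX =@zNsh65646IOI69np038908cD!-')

[('HfCv', '5556', 'cgQ7826o', 'n'), ('zNsh', '65646', 'IOI69n', 'p')]

This matches a word boundary (`\b`, zero-width); then exactly 4 of a word character (captured); then 3 to 6 of a character in [4-6] (captured); then one or more of a word character (captured as 'head'); then zero or more of a digit, then zero or more of a digit (lazy), then one or more of a character in [m-r] (captured); then one or more of a digit, then one or more of a digit, then exactly 2 of a word character.
Matches: at [0:22] match 'HfCv5556cgQ7826on488ZX', groups = ('HfCv', '5556', 'cgQ7826o', 'n'); at [25:49] match 'zNsh65646IOI69np038908cD', groups = ('zNsh', '65646', 'IOI69n', 'p').
4 groups means each result is a tuple of 4 captured strings — 2 here.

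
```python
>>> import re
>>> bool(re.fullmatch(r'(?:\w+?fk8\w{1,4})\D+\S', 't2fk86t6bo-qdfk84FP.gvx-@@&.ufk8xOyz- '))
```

False

`re.fullmatch` requires the pattern to consume the entire string.
Here the pattern can't cover the whole string, so the call returns None, and `bool(None)` is False.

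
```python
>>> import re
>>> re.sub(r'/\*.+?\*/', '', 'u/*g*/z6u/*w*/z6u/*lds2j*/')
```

'uz6uz6u'

With the lazy modifier that quantifier settles for the fewest repetitions that let the rest of the pattern succeed (the atoms after it are unaffected and can still be greedy).
Every occurrence is swapped for ''.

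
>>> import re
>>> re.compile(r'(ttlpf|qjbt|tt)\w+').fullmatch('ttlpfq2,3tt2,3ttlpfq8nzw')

None

For `fullmatch`, every character of the input must be accounted for by the pattern.
Here there's no way to consume every character, so the call returns None.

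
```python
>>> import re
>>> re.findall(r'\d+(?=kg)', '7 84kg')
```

['84']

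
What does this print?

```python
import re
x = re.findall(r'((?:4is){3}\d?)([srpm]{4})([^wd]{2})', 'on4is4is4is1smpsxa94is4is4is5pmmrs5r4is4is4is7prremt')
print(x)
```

[('4is4is4is1', 'smps', 'xa'), ('4is4is4is5', 'pmmr', 's5')]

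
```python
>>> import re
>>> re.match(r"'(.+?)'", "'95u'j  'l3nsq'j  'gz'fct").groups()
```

The match spans [0:5] → "'95u'".
Captured: group 1 = '95u'.

('95u',)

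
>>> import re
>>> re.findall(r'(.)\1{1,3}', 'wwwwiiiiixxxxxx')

['w', 'i', 'x', 'x']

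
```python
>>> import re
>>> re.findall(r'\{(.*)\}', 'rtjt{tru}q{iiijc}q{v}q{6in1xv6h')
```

['tru}q{iiijc}q{v']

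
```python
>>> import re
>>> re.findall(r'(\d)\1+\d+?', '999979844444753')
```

The backreference `\1` re-matches whatever the first group consumed, character for character.
Scanning left to right: at [0:5] match '99997', group 1 = '9'; at [7:13] match '444447', group 1 = '4'.
One capturing group, so `findall` returns just the captured substring from each match — 2 in all.

['9', '4']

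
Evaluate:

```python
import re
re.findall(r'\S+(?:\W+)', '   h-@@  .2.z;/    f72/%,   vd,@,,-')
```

The pattern matches one or more of a non-whitespace character; then one or more of a non-word character (non-capturing group).
Scanning left to right: at [3:10] → 'h-@@  .'; at [10:19] → '2.z;/    '; at [19:28] → 'f72/%,   '; at [28:35] → 'vd,@,,-'.
`findall` yields the raw match text (4 of them) because the pattern has no groups.

['h-@@  .', '2.z;/    ', 'f72/%,   ', 'vd,@,,-']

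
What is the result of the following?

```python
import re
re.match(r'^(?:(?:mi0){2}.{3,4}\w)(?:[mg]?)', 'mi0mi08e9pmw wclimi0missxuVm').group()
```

'mi0mi08e9pm'

`re.match` only tries the pattern at the start of the string.
The match spans [0:11] → 'mi0mi08e9pm'.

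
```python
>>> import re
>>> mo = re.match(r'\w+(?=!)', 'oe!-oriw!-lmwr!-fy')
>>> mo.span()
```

(0, 2)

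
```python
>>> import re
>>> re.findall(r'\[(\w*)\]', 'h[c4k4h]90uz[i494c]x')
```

One capturing group, so `findall` returns just the captured substring from each match — 2 in all.

['c4k4h', 'i494c']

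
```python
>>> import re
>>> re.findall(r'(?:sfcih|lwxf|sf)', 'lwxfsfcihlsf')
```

['lwxf', 'sfcih', 'sf']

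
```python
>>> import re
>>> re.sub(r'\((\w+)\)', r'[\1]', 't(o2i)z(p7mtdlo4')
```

't[o2i]z(p7mtdlo4'

Matches: at [1:6] → '(o2i)'.
The replacement refers to a captured group, so each match is rewritten using its own captured text.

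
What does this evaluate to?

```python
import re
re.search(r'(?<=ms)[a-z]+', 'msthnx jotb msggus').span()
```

The lookaround is zero-width — it requires the adjacent text to match without consuming it, so the asserted text isn't part of the match.
`search` walks the string left to right and returns the first match it finds.
The match spans [2:6] → 'thnx'.

(2, 6)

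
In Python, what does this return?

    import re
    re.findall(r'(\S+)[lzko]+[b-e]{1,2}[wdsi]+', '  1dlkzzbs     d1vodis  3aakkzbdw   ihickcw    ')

['1dlkz', 'd1v', '3aakk', 'ihic']

This matches one or more of a non-whitespace character (captured); then one or more of one of [lzko], then 1 to 2 of a character in [b-e]; then one or more of one of [wdsi].
One capturing group, so `findall` returns just the captured substring from each match — 4 in all.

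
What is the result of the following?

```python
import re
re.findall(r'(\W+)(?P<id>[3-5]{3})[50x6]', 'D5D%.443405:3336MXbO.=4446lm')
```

[(':', '333'), ('.=', '444')]

Pattern: one or more of a non-word character (captured); then exactly 3 of a character in [3-5] (captured as 'id'); then one of [50x6].
Walking the string: at [11:16] match ':3336', groups = (':', '333'); at [20:26] match '.=4446', groups = ('.=', '444').
Multiple groups make `findall` return tuples — one 2-tuple for each match.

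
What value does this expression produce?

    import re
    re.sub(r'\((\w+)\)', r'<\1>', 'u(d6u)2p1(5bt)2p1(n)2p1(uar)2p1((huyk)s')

'u<d6u>2p1<5bt>2p1<n>2p1<uar>2p1(<huyk>s'

Matches: at [1:6] → '(d6u)'; at [9:14] → '(5bt)'; at [17:20] → '(n)'; at [23:28] → '(uar)'; at [32:38] → '(huyk)'.
`\1` in the replacement pulls in group 1's text for each match.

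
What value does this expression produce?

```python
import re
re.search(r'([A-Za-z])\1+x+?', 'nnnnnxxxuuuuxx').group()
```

A backreference is literal: `\1` must see the identical characters the first group matched.
`re.search` tries every starting position until one works.
The match spans [0:6] → 'nnnnnx'.
Captured: group 1 = 'n'.

'nnnnnx'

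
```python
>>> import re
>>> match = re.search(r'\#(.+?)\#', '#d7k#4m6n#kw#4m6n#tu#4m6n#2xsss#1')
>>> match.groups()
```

('d7k',)

The match spans [0:5] → '#d7k#'.
Captured: group 1 = 'd7k'.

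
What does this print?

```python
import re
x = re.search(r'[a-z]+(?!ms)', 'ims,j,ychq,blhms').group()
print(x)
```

`(?!…)`/`(?<!…)` only lets a position through if the neighbouring text does NOT match; no characters are consumed.
The match spans [0:3] → 'ims'.

ims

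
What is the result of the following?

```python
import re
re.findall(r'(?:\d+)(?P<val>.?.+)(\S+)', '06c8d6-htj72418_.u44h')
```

[('c8d6-htj72418_.u44', 'h')]

Pattern: one or more of a digit (non-capturing group); then optionally any character, then one or more of any character (captured as 'val'); then one or more of a non-whitespace character (captured).
Scanning left to right: at [0:21] match '06c8d6-htj72418_.u44h', groups = ('c8d6-htj72418_.u44', 'h').
`findall` packs the 2 group values into a tuple for every match.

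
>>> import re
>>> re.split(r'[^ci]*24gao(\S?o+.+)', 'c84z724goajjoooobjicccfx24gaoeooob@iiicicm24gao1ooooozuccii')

Pattern: zero or more of any character except [ci], then the literal '24g', then the literal 'ao'; then optionally a non-whitespace character, then one or more of the literal 'o', then one or more of any character (captured).
`re.split` interleaves the captured-group text with the surrounding fragments.

['c84z724goajjoooobjiccc', 'eooob@iiicicm24gao1ooooozuccii', '']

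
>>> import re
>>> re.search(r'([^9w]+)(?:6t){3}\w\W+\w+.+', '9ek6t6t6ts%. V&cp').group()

'ek6t6t6ts%. V&cp'

Pattern: one or more of any character except [9w] (captured); then the literal '6t' repeated 3 times, then a word character, then one or more of a non-word character; then one or more of a word character; then one or more of any character.
Unlike `match`, `search` isn't anchored — it looks for the pattern anywhere in the string.
The match spans [1:17] → 'ek6t6t6ts%. V&cp'.
Captured: group 1 = 'ek'.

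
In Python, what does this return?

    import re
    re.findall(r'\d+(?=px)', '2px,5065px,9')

['2', '5065']

The lookaround is zero-width — it requires the adjacent text to match without consuming it, so the asserted text isn't part of the match.
Scanning left to right: at [0:1] → '2'; at [4:8] → '5065'.
No capturing groups, so `findall` returns the 2 full match strings.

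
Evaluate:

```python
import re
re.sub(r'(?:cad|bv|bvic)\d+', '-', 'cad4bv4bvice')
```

Matches: at [0:4] → 'cad4'; at [4:7] → 'bv4'.
Each match is replaced by '-'.

'--bvice'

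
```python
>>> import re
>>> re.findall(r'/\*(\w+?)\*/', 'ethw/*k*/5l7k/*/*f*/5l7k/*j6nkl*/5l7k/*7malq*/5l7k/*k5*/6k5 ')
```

['k', 'f', 'j6nkl', '7malq', 'k5']

Matches: at [4:9] match '/*k*/', group 1 = 'k'; at [15:20] match '/*f*/', group 1 = 'f'; at [24:33] match '/*j6nkl*/', group 1 = 'j6nkl'; at [37:46] match '/*7malq*/', group 1 = '7malq'; at [50:56] match '/*k5*/', group 1 = 'k5'.
Because there's exactly one group, `findall` drops the full match and keeps group 1 from each hit.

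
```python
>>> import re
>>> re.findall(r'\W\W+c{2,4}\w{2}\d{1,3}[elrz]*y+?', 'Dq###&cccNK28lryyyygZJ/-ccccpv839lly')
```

The pattern matches a non-word character, then one or more of a non-word character; then 2 to 4 of the literal 'c', then exactly 2 of a word character, then 1 to 3 of a digit; then zero or more of one of [elrz]; then one or more of a literal 'y' (lazy).
`findall` yields the raw match text (2 of them) because the pattern has no groups.

['###&cccNK28lry', '/-ccccpv839lly']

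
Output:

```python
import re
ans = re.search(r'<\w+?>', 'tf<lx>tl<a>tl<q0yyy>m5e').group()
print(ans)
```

`search` walks the string left to right and returns the first match it finds.
The match spans [2:6] → '<lx>'.

<lx>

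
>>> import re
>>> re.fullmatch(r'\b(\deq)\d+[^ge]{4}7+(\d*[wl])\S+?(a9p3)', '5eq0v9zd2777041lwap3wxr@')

`fullmatch` succeeds only if the pattern covers the string from start to end.
Here the string isn't matched end-to-end, so the call returns None.

None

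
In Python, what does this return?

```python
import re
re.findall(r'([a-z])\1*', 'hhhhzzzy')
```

After group 1 captures some text, `\1` only succeeds where that same text appears again.
With a single group, `findall` returns only what that group captured — 3 items.

['h', 'z', 'y']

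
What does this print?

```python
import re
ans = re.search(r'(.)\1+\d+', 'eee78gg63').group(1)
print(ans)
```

A backreference is literal: `\1` must see the identical characters the first group matched.
Unlike `match`, `search` isn't anchored — it looks for the pattern anywhere in the string.
The match spans [0:5] → 'eee78'.
Captured: group 1 = 'e'.

e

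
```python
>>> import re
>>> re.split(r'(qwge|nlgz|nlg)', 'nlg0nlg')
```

With a capturing group present, the delimiter's captured portion is kept in the result list.

['', 'nlg', '0', 'nlg', '']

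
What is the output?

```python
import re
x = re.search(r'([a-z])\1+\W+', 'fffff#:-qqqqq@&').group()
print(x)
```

fffff#:-

After group 1 captures some text, `\1` only succeeds where that same text appears again.
The match spans [0:8] → 'fffff#:-'.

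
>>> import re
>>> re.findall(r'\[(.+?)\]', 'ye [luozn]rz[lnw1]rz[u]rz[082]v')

['luozn', 'lnw1', 'u', '082']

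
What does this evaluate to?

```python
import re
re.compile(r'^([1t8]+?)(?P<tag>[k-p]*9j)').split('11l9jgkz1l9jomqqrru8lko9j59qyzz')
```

This matches anchored at the start of the string; then one or more of one of [1t8] (lazy) (captured); then zero or more of a character in [k-p], then the literal '9j' (captured as 'tag').
The group in the pattern means `split` returns the separators' captures alongside the pieces.

['', '11', 'l9j', 'gkz1l9jomqqrru8lko9j59qyzz']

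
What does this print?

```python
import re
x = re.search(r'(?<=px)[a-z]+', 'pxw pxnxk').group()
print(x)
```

w

Because the assertion is zero-width, the text it checks is not consumed and won't appear in the result.
`re.search` tries every starting position until one works.
The match spans [2:3] → 'w'.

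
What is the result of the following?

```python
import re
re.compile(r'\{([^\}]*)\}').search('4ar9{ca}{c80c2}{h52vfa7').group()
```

'{ca}'

Unlike `match`, `search` isn't anchored — it looks for the pattern anywhere in the string.
The match spans [4:8] → '{ca}'.
Captured: group 1 = 'ca'.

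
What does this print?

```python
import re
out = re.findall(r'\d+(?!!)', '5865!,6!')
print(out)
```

['586']

Because the assertion is negative and zero-width, positions next to the forbidden text are skipped.
Scanning left to right: at [0:3] → '586'.
No capturing groups, so `findall` returns the 1 full match string.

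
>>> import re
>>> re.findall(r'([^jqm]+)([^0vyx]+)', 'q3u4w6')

The pattern matches one or more of any character except [jqm] (captured); then one or more of any character except [0vyx] (captured).
Matches: at [1:6] match '3u4w6', groups = ('3u4w', '6').
2 groups means the one result is a tuple of 2 captured strings — 1 here.

[('3u4w', '6')]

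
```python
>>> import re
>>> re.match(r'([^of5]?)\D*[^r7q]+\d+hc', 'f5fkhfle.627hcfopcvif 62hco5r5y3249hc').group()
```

'f5fkhfle.627hc'

`re.match` only tries the pattern at the start of the string.
The match spans [0:14] → 'f5fkhfle.627hc'.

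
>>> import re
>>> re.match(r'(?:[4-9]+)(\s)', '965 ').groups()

The pattern matches one or more of a character in [4-9] (non-capturing group); then whitespace (captured).
With `match`, the pattern is implicitly anchored at the beginning.
The match spans [0:4] → '965 '.
Captured: group 1 = ' '.

(' ',)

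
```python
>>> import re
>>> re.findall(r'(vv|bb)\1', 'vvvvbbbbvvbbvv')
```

['vv', 'bb']

`\1` has to match the exact text group 1 already captured.
Matches: at [0:4] match 'vvvv', group 1 = 'vv'; at [4:8] match 'bbbb', group 1 = 'bb'.
One capturing group, so `findall` returns just the captured substring from each match — 2 in all.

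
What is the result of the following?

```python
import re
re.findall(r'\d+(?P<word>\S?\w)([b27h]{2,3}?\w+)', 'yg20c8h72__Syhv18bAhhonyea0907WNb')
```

[('c8', 'h72__Syhv18bAhhonyea0907WNb')]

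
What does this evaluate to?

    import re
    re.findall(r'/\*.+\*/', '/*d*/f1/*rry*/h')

Scanning left to right: at [0:14] → '/*d*/f1/*rry*/'.
No capturing groups, so `findall` returns the 1 full match string.

['/*d*/f1/*rry*/']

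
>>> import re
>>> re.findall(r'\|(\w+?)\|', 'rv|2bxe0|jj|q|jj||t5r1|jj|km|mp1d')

['2bxe0', 'q', 't5r1', 'km']

Scanning left to right: at [2:9] match '|2bxe0|', group 1 = '2bxe0'; at [11:14] match '|q|', group 1 = 'q'; at [17:23] match '|t5r1|', group 1 = 't5r1'; at [25:29] match '|km|', group 1 = 'km'.
With a single group, `findall` returns only what that group captured — 4 items.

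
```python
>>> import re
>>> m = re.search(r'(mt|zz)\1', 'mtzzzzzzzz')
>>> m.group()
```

'zzzz'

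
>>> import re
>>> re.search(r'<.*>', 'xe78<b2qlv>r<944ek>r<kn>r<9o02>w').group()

'<b2qlv>r<944ek>r<kn>r<9o02>'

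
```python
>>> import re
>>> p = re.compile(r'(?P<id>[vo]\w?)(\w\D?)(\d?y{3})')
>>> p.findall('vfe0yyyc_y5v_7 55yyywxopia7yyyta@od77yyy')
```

The pattern matches one of [vo], then optionally a word character (captured as 'id'); then a word character, then optionally a non-digit (captured); then optionally a digit, then exactly 3 of the literal 'y' (captured).
Scanning left to right: at [0:7] match 'vfe0yyy', groups = ('vf', 'e', '0yyy'); at [22:30] match 'opia7yyy', groups = ('op', 'ia', '7yyy'); at [33:40] match 'od77yyy', groups = ('od', '7', '7yyy').
3 groups means each result is a tuple of 3 captured strings — 3 here.

[('vf', 'e', '0yyy'), ('op', 'ia', '7yyy'), ('od', '7', '7yyy')]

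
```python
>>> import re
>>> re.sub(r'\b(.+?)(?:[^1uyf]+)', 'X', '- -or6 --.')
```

Pattern: a word boundary (`\b`, zero-width); then one or more of any character (lazy) (captured); then one or more of any character except [1uyf] (non-capturing group).
Matches: at [3:10] → 'or6 --.'.
Each match is replaced by 'X'.

'- -X'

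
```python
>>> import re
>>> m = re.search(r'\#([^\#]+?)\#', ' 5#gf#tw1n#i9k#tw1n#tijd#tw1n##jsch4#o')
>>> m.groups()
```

('gf',)

The match spans [2:6] → '#gf#'.
Captured: group 1 = 'gf'.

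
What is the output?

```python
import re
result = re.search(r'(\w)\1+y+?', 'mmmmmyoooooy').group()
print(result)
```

mmmmmy

A backreference is literal: `\1` must see the identical characters the first group matched.
`re.search` tries every starting position until one works.
The match spans [0:6] → 'mmmmmy'.
Captured: group 1 = 'm'.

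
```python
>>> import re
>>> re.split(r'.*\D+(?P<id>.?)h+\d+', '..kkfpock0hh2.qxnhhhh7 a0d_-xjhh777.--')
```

['', '', '.--']

This matches zero or more of any character, then one or more of a non-digit; then optionally any character (captured as 'id'); then one or more of a literal 'h', then one or more of a digit.
Matches to split on: at [0:35] → '..kkfpock0hh2.qxnhhhh7 a0d_-xjhh777'.
`re.split` interleaves the captured-group text with the surrounding fragments.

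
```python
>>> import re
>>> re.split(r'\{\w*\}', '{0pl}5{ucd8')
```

Matches to split on: at [0:5] → '{0pl}'.
Splitting on the pattern gives 2 pieces.

['', '5{ucd8']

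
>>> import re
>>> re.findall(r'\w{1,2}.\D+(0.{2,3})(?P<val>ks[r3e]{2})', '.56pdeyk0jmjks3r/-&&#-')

The pattern matches 1 to 2 of a word character, then any character; then one or more of a non-digit; then the literal '0', then 2 to 3 of any character (captured); then the literal 'ks', then exactly 2 of one of [r3e] (captured as 'val').
2 groups means the one result is a tuple of 2 captured strings — 1 here.

[('0jmj', 'ks3r')]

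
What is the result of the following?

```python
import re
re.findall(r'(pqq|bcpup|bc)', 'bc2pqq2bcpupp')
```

['bc', 'pqq', 'bcpup']

Branches in `(...|...)` are attempted left-to-right; the first branch that allows the whole pattern to succeed is taken.
Matches: at [0:2] match 'bc', group 1 = 'bc'; at [3:6] match 'pqq', group 1 = 'pqq'; at [7:12] match 'bcpup', group 1 = 'bcpup'.
One capturing group, so `findall` returns just the captured substring from each match — 3 in all.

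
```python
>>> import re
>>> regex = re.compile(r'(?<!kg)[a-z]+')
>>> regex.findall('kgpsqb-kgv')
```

['kgpsqb', 'kgv']

Because the assertion is negative and zero-width, positions next to the forbidden text are skipped.
Walking the string: at [0:6] → 'kgpsqb'; at [7:10] → 'kgv'.
Since nothing is captured, `findall` lists the 2 matched substrings directly.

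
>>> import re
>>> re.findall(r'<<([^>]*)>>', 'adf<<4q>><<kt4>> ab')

['4q', 'kt4']

With a single group, `findall` returns only what that group captured — 2 items.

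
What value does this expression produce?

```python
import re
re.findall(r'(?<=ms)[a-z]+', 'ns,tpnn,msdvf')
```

['dvf']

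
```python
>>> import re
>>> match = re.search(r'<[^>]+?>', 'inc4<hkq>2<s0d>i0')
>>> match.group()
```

'<hkq>'

Unlike `match`, `search` isn't anchored — it looks for the pattern anywhere in the string.
The match spans [4:9] → '<hkq>'.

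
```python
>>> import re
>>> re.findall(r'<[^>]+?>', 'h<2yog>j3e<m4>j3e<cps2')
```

['<2yog>', '<m4>']

Walking the string: at [1:7] → '<2yog>'; at [10:14] → '<m4>'.
`findall` yields the raw match text (2 of them) because the pattern has no groups.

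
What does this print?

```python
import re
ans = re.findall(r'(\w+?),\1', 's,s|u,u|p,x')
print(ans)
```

A backreference is literal: `\1` must see the identical characters the first group matched.
One capturing group, so `findall` returns just the captured substring from each match — 2 in all.

['s', 'u']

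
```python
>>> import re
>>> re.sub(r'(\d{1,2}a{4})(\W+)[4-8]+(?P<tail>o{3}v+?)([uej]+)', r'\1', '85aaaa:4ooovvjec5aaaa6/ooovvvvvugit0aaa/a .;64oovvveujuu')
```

'85aaaac5aaaa6/ooovvvvvugit0aaa/a .;64oovvveujuu'

This matches 1 to 2 of a digit, then exactly 4 of the literal 'a' (captured); then one or more of a non-word character (captured); then one or more of a character in [4-8]; then exactly 3 of the literal 'o', then one or more of the literal 'v' (lazy) (captured as 'tail'); then one or more of one of [uej] (captured).
Matches: at [0:15] → '85aaaa:4ooovvje'.
`\1` in the replacement pulls in group 1's text for each match.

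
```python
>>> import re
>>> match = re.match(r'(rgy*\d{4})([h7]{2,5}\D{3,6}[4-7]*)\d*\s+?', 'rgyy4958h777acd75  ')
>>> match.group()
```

With `match`, the pattern is implicitly anchored at the beginning.
The match spans [0:18] → 'rgyy4958h777acd75 '.

'rgyy4958h777acd75 '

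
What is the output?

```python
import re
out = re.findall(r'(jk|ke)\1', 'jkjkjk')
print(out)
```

['jk']

`\1` has to match the exact text group 1 already captured.
With a single group, `findall` returns only what that group captured — 1 item.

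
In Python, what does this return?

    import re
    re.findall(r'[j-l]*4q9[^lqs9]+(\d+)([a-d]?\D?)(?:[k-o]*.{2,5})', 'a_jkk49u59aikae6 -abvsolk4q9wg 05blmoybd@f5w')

This matches zero or more of a character in [j-l], then the literal '4q9'; then one or more of any character except [lqs9]; then one or more of a digit (captured); then optionally a character in [a-d], then optionally a non-digit (captured); then zero or more of a character in [k-o], then 2 to 5 of any character (non-capturing group).
`findall` packs the 2 group values into a tuple for every match.

[('5', 'bl')]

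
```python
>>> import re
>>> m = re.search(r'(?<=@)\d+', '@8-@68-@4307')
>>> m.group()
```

The `(?=…)`/`(?<=…)` assertion just peeks at neighbouring text; it doesn't advance the match position.
The match spans [1:2] → '8'.

'8'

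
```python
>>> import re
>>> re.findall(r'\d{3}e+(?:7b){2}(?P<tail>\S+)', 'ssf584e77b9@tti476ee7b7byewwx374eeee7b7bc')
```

The pattern matches exactly 3 of a digit, then one or more of a literal 'e', then the literal '7b' repeated 2 times; then one or more of a non-whitespace character (captured as 'tail').
One capturing group, so `findall` returns just the captured substring from the one match — 1 in all.

['yewwx374eeee7b7bc']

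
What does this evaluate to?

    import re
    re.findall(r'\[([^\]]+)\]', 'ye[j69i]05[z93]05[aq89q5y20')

['j69i', 'z93']

Walking the string: at [2:8] match '[j69i]', group 1 = 'j69i'; at [10:15] match '[z93]', group 1 = 'z93'.
With a single group, `findall` returns only what that group captured — 2 items.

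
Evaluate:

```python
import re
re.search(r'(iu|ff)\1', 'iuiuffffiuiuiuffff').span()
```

(0, 4)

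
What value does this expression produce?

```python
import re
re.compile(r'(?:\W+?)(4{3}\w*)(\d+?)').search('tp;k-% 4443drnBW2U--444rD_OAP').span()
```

(4, 17)

Pattern: one or more of a non-word character (lazy) (non-capturing group); then exactly 3 of a literal '4', then zero or more of a word character (captured); then one or more of a digit (lazy) (captured).
The match spans [4:17] → '-% 4443drnBW2'.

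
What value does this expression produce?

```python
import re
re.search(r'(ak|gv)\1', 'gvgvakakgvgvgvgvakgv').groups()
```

`\1` is not a pattern — it's the concrete string captured by group 1, re-applied verbatim.
Unlike `match`, `search` isn't anchored — it looks for the pattern anywhere in the string.
The match spans [0:4] → 'gvgv'.
Captured: group 1 = 'gv'.

('gv',)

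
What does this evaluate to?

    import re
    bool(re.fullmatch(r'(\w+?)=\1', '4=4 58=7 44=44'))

False

A backreference is literal: `\1` must see the identical characters the first group matched.
`re.fullmatch` is like wrapping the pattern in `^…$` (in single-line mode).
Here the string isn't matched end-to-end, so the call returns None, and `bool(None)` is False.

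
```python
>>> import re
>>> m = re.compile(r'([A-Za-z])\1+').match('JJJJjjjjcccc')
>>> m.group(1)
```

'J'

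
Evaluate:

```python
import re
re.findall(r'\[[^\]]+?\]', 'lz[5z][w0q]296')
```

['[5z]', '[w0q]']

Walking the string: at [2:6] → '[5z]'; at [6:11] → '[w0q]'.
No capturing groups, so `findall` returns the 2 full match strings.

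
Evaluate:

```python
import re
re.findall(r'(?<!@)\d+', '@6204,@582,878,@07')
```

['204', '82', '878', '7']

A negative assertion filters positions out without eating any characters.
Since nothing is captured, `findall` lists the 4 matched substrings directly.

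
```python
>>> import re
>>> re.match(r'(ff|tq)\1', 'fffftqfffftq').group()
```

'ffff'

`\1` has to match the exact text group 1 already captured.
With `match`, the pattern is implicitly anchored at the beginning.
The match spans [0:4] → 'ffff'.
Captured: group 1 = 'ff'.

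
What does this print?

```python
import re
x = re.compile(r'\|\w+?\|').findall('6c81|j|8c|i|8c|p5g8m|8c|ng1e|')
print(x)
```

['|j|', '|i|', '|p5g8m|', '|ng1e|']

Matches: at [4:7] → '|j|'; at [9:12] → '|i|'; at [14:21] → '|p5g8m|'; at [23:29] → '|ng1e|'.
Since nothing is captured, `findall` lists the 4 matched substrings directly.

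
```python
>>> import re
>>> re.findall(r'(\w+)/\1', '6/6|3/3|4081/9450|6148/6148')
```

After group 1 captures some text, `\1` only succeeds where that same text appears again.
`findall` collects group 1 from each match (3 total).

['6', '3', '6148']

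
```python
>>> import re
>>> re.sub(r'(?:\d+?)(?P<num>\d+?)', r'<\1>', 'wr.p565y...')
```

The pattern matches one or more of a digit (lazy) (non-capturing group); then one or more of a digit (lazy) (captured as 'num').
The `?` after the quantifier makes it lazy — it takes as little as possible before letting the rest of the pattern try.
Matches: at [4:6] → '56'.
Each match is replaced using the text its own group 1 captured.

'wr.p<6>5y...'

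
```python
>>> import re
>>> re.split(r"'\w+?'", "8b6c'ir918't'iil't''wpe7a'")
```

['8b6c', 't', "t'", '']

Matches to split on: at [4:11] → "'ir918'"; at [12:17] → "'iil'"; at [19:26] → "'wpe7a'".
The string is cut at each match, leaving 4 pieces.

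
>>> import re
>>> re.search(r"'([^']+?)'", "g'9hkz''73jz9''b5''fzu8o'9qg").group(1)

'9hkz'

`search` walks the string left to right and returns the first match it finds.
The match spans [1:7] → "'9hkz'".
Captured: group 1 = '9hkz'.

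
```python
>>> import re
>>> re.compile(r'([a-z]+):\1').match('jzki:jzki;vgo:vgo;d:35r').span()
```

A backreference is literal: `\1` must see the identical characters the first group matched.
`match` is anchored at position 0; if the pattern doesn't fit there, it returns None.
The match spans [0:9] → 'jzki:jzki'.
Captured: group 1 = 'jzki'.

(0, 9)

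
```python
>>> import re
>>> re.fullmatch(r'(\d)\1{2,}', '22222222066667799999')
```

The backreference `\1` re-matches whatever the first group consumed, character for character.
`re.fullmatch` requires the pattern to consume the entire string.
Here the string isn't matched end-to-end, so the call returns None.

None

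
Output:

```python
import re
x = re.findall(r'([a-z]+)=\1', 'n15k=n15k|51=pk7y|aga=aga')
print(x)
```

['aga']

The backreference `\1` re-matches whatever the first group consumed, character for character.
One capturing group, so `findall` returns just the captured substring from the one match — 1 in all.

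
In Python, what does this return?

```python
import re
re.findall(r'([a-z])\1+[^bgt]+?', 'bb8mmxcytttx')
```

['b', 'm', 't']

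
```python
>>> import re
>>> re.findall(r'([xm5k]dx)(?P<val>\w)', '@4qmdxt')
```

[('mdx', 't')]

Pattern: one of [xm5k], then the literal 'dx' (captured); then a word character (captured as 'val').
2 groups means the one result is a tuple of 2 captured strings — 1 here.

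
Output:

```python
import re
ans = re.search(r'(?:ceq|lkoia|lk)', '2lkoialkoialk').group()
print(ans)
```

lkoia

`|` is ordered: at each position the engine commits to the first alternative that works.
Unlike `match`, `search` isn't anchored — it looks for the pattern anywhere in the string.
The match spans [1:6] → 'lkoia'.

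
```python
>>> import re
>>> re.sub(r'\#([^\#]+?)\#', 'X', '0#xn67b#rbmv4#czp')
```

Matches: at [1:8] → '#xn67b#'.
`sub` substitutes 'X' at each match site.

'0Xrbmv4#czp'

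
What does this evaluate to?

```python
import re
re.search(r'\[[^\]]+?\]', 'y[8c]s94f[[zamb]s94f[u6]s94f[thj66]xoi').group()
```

`re.search` tries every starting position until one works.
The match spans [1:5] → '[8c]'.

'[8c]'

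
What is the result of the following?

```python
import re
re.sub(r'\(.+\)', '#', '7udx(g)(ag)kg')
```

Matches: at [4:11] → '(g)(ag)'.
`sub` substitutes '#' at each match site.

'7udx#kg'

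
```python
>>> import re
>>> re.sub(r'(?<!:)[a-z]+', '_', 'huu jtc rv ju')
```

'_ _ _ _'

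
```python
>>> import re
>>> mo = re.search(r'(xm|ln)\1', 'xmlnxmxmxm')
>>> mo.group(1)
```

The match spans [4:8] → 'xmxm'.
Captured: group 1 = 'xm'.

'xm'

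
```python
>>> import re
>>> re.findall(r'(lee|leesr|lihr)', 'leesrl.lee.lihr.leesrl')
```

The regex engine tests alternatives in the order written; an earlier branch that matches wins even if a later one would match more.
One capturing group, so `findall` returns just the captured substring from each match — 4 in all.

['lee', 'lee', 'lihr', 'lee']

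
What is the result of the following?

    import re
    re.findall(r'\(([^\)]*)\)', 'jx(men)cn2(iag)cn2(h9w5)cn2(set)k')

['men', 'iag', 'h9w5', 'set']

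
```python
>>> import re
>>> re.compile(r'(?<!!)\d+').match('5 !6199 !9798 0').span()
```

(0, 1)

With `match`, the pattern is implicitly anchored at the beginning.
The match spans [0:1] → '5'.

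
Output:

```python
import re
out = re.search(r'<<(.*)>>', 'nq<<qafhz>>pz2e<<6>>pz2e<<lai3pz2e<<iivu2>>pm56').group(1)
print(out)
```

qafhz>>pz2e<<6>>pz2e<<lai3pz2e<<iivu2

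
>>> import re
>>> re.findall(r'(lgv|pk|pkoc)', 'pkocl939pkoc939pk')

`|` is ordered: at each position the engine commits to the first alternative that works.
Walking the string: at [0:2] match 'pk', group 1 = 'pk'; at [8:10] match 'pk', group 1 = 'pk'; at [15:17] match 'pk', group 1 = 'pk'.
Because there's exactly one group, `findall` drops the full match and keeps group 1 from each hit.

['pk', 'pk', 'pk']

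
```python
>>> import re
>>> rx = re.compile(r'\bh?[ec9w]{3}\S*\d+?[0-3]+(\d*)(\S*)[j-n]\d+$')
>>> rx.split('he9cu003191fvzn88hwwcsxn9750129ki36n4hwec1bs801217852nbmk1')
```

This matches a word boundary (`\b`, zero-width); then optionally a literal 'h', then exactly 3 of one of [ec9w], then zero or more of a non-whitespace character; then one or more of a digit (lazy), then one or more of a character in [0-3]; then zero or more of a digit (captured); then zero or more of a non-whitespace character (captured); then a character in [j-n], then one or more of a digit; then anchored at the end.
Matches to split on: at [0:58] → 'he9cu003191fvzn88hwwcsxn9750129ki36n4hwec1bs801217852nbmk1'.
The group in the pattern means `split` returns the separators' captures alongside the pieces.

['', '', 'nbm', '']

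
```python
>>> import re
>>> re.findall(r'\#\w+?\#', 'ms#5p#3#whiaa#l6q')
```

Walking the string: at [2:6] → '#5p#'; at [7:14] → '#whiaa#'.
No capturing groups, so `findall` returns the 2 full match strings.

['#5p#', '#whiaa#']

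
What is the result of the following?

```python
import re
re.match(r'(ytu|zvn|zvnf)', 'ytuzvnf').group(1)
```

`re.match` only tries the pattern at the start of the string.
The match spans [0:3] → 'ytu'.
Captured: group 1 = 'ytu'.

'ytu'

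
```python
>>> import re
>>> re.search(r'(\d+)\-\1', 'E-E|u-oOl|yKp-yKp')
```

None

`\1` is not a pattern — it's the concrete string captured by group 1, re-applied verbatim.
`search` walks the string left to right and returns the first match it finds.
Here the pattern never matches, so the call returns None.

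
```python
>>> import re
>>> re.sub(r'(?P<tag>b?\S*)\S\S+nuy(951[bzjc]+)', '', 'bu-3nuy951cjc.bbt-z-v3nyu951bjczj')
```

'.bbt-z-v3nyu951bjczj'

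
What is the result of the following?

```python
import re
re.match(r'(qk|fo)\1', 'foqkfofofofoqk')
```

None

With `match`, the pattern is implicitly anchored at the beginning.
Here position 0 doesn't satisfy it, so the call returns None.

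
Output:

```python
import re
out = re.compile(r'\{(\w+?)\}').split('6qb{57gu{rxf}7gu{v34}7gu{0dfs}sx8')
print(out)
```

Matches to split on: at [8:13] → '{rxf}'; at [16:21] → '{v34}'; at [24:30] → '{0dfs}'.
Because the pattern has a capturing group, `split` also inserts each captured text between the pieces.

['6qb{57gu', 'rxf', '7gu', 'v34', '7gu', '0dfs', 'sx8']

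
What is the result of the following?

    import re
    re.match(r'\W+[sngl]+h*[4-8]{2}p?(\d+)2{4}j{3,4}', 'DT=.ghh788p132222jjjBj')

None

The pattern matches one or more of a non-word character; then one or more of one of [sngl]; then zero or more of a literal 'h', then exactly 2 of a character in [4-8], then optionally a literal 'p'; then one or more of a digit (captured); then exactly 4 of a literal '2', then 3 to 4 of the literal 'j'.
`re.match` won't scan ahead — the pattern has to work from the very first character.
Here position 0 doesn't satisfy it, so the call returns None.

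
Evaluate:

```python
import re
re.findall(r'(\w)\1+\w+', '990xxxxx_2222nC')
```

['9']

A backreference is literal: `\1` must see the identical characters the first group matched.
Matches: at [0:15] match '990xxxxx_2222nC', group 1 = '9'.
Because there's exactly one group, `findall` drops the full match and keeps group 1 from the one hit.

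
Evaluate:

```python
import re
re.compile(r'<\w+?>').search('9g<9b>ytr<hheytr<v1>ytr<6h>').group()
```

The match spans [2:6] → '<9b>'.

'<9b>'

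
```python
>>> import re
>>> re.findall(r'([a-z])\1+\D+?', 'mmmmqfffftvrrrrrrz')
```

`\1` is not a pattern — it's the concrete string captured by group 1, re-applied verbatim.
Walking the string: at [0:5] match 'mmmmq', group 1 = 'm'; at [5:10] match 'fffft', group 1 = 'f'; at [11:18] match 'rrrrrrz', group 1 = 'r'.
One capturing group, so `findall` returns just the captured substring from each match — 3 in all.

['m', 'f', 'r']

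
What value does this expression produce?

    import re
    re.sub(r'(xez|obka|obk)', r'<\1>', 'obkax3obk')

The regex engine tests alternatives in the order written; an earlier branch that matches wins even if a later one would match more.
Matches: at [0:4] → 'obka'; at [6:9] → 'obk'.
Each match is replaced using the text its own group 1 captured.

'<obka>x3<obk>'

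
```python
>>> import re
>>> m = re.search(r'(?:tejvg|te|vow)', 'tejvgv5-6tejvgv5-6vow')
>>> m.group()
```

'tejvg'

`|` is ordered: at each position the engine commits to the first alternative that works.
The match spans [0:5] → 'tejvg'.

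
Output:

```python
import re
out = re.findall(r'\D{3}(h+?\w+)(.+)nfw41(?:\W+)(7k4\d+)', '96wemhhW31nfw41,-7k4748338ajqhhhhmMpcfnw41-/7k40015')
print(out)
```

This matches exactly 3 of a non-digit; then one or more of the literal 'h' (lazy), then one or more of a word character (captured); then one or more of any character (captured); then the literal 'nf', then the literal 'w41'; then one or more of a non-word character (non-capturing group); then the literal '7k4', then one or more of a digit (captured).
Matches: at [2:26] match 'wemhhW31nfw41,-7k4748338', groups = ('hhW3', '1', '7k4748338').
With 3 capturing groups, `findall` returns a 3-tuple per match.

[('hhW3', '1', '7k4748338')]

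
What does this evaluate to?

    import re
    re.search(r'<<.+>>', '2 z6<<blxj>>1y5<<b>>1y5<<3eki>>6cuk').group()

'<<blxj>>1y5<<b>>1y5<<3eki>>'

`re.search` scans for the first position where the pattern succeeds.
The match spans [4:31] → '<<blxj>>1y5<<b>>1y5<<3eki>>'.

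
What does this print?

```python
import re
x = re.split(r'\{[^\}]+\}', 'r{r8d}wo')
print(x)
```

Matches to split on: at [1:6] → '{r8d}'.
Splitting on the pattern gives 2 pieces.

['r', 'wo']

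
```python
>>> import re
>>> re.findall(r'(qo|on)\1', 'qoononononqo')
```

After group 1 captures some text, `\1` only succeeds where that same text appears again.
Walking the string: at [2:6] match 'onon', group 1 = 'on'; at [6:10] match 'onon', group 1 = 'on'.
Because there's exactly one group, `findall` drops the full match and keeps group 1 from each hit.

['on', 'on']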